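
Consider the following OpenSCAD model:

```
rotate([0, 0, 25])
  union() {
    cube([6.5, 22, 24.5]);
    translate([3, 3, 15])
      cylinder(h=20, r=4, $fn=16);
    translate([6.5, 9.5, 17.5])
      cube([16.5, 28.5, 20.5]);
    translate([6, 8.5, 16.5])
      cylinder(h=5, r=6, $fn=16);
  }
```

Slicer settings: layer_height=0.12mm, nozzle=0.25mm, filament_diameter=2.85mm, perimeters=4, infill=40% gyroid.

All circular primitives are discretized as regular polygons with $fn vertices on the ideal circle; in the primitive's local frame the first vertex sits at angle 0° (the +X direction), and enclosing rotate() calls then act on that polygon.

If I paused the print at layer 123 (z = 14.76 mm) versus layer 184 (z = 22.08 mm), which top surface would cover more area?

layer 184 (z = 22.08 mm)

Layer 123 (z = 14.76): the cube (footprint 6.5×22) is included at this height (area 143.00 mm²); the cylinder at (3, 3) does not reach this height (z outside [15, 35]); the cube at (6.5, 9.5) does not reach this height (z outside [17.5, 38]); the cylinder at (6, 8.5) does not reach this height (z outside [16.5, 21.5]); Merging all regions: only the 6.5×22 cube is present, so the union is just that shape — area = 143.00 mm²; (whole slice rotated 25° about Z — lengths, areas and connectivity unchanged). So its area = 143.00 mm². Layer 184 (z = 22.08): the cube is present — its section is the full 6.5×22 rectangle (area 143.00 mm²); the cylinder at (3, 3): section is a regular 16-gon, circumradius r=4 (area = (16/2)·4.000²·sin(360°/16) = 48.98 mm²); the cube at (6.5, 9.5) (footprint 16.5×28.5) is included at this height (area 470.25 mm²); the cylinder at (6, 8.5) does not reach this height (z outside [16.5, 21.5]); Combining (union): the regions partially overlap — summed areas 662.23 mm² minus the doubly-counted overlap 41.22 mm² gives 621.01 mm² — area = 621.01 mm²; (whole slice rotated 25° about Z — lengths, areas and connectivity unchanged). So its area = 621.01 mm². Layer 184 is larger (621.01 vs 143.00 mm²).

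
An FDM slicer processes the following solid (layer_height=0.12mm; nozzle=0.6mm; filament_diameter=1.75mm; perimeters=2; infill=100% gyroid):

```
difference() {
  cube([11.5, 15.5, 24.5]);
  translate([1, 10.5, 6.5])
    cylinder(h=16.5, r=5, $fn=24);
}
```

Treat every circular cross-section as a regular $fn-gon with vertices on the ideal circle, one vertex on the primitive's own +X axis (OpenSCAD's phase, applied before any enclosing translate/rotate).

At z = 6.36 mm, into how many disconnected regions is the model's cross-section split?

1

At z = 6.36 mm: the 11.5×15.5 cube contributes its full rectangle; the cylinder at (1, 10.5) does not reach this height (z outside [6.5, 23]); Subtracting the remaining from the first: none of the subtracted shapes is present at this height, so the 11.5×15.5 cube is unchanged — 1 connected region. The result has 1 disconnected region.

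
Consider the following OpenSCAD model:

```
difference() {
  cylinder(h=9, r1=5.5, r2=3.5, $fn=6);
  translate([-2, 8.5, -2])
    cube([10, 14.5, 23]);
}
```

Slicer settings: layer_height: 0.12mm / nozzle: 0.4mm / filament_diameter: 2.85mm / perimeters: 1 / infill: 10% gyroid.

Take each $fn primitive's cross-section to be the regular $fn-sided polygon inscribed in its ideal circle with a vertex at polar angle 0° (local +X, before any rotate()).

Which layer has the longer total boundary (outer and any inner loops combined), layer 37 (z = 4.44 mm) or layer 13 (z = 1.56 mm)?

layer 13 (z = 1.56 mm)

Layer 37 (z = 4.44): the cone: at t=0.493 of its height the radius interpolates to r₁+(r₂−r₁)t = 4.513, giving a regular 6-gon of that circumradius (perimeter = 2·6·4.513·sin(180°/6) = 27.08 mm); the 10×14.5 cube at (-2, 8.5) contributes its full rectangle (perimeter 49.00 mm); Taking the first minus the rest: starting from the cone, the 10×14.5 cube at (-2, 8.5) misses the remaining region (no effect) — boundary = 27.08 mm. So its perimeter = 27.08 mm. Layer 13 (z = 1.56): the cone (r1=5.5→r2=3.5) has section circumradius 5.153 here — a regular 6-gon (perimeter = 2·6·5.153·sin(180°/6) = 30.92 mm); the cube at (-2, 8.5) (footprint 10×14.5) is included at this height (perimeter 49.00 mm); Taking the first minus the rest: starting from the cone, the 10×14.5 cube at (-2, 8.5) misses the remaining region (no effect) — boundary = 30.92 mm. So its perimeter = 30.92 mm. Layer 13 is larger (30.92 vs 27.08 mm).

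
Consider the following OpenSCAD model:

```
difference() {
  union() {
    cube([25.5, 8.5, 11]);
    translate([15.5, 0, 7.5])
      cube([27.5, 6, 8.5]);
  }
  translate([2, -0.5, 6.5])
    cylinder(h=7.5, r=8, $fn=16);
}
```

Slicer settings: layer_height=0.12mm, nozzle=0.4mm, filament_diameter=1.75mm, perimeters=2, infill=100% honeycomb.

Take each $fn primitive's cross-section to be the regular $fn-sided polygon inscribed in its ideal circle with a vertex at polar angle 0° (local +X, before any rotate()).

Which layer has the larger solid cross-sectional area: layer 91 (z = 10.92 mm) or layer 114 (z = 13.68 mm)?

layer 91 (z = 10.92 mm)

Layer 91 (z = 10.92): the 25.5×8.5 cube contributes its full rectangle (area 216.75 mm²); the 27.5×6 cube at (15.5, 0) contributes its full rectangle (area 165.00 mm²); Combining (union): the regions partially overlap — summed areas 381.75 mm² minus the doubly-counted overlap 60.00 mm² gives 321.75 mm² — area = 321.75 mm²; the r=8 cylinder at (2, -0.5) contributes a regular 16-gon of circumradius 8 (area = (16/2)·8.000²·sin(360°/16) = 195.93 mm²); After the difference (first − rest): starting from that combined region (321.75 mm²), the r=8 cylinder at (2, -0.5) partially overlaps it — only the 59.61 mm² overlap (of its 195.93 mm²) is removed, clipping the outline — area = 262.14 mm². So its area = 262.14 mm². Layer 114 (z = 13.68): the cube is absent (z outside [0, 11]); the 27.5×6 cube at (15.5, 0) contributes its full rectangle (area 165.00 mm²); Merging all regions: only the 27.5×6 cube at (15.5, 0) is present, so the union is just that shape — area = 165.00 mm²; the cylinder at (2, -0.5): section is a regular 16-gon, circumradius r=8 (area = (16/2)·8.000²·sin(360°/16) = 195.93 mm²); Taking the first minus the rest: starting from the result so far (165.00 mm²), the r=8 cylinder at (2, -0.5) misses the remaining region (no effect) — area = 165.00 mm². So its area = 165.00 mm². Layer 91 is larger (262.14 vs 165.00 mm²).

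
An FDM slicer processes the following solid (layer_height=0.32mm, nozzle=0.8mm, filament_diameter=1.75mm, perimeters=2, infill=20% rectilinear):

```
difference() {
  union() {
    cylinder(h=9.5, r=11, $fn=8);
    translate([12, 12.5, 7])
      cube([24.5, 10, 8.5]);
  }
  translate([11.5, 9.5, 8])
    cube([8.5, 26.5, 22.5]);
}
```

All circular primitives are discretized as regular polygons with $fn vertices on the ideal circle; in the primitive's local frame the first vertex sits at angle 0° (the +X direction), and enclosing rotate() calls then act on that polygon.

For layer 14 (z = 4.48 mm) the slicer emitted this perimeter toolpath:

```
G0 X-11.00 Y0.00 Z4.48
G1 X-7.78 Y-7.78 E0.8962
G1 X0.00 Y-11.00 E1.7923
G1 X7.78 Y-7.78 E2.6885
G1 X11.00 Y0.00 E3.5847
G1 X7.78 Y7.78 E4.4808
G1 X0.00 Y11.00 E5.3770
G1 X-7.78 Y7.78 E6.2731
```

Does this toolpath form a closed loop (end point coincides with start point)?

Start point (G0): (-11.00, 0.00). End point (last G1): the path does not return to the start — open.

no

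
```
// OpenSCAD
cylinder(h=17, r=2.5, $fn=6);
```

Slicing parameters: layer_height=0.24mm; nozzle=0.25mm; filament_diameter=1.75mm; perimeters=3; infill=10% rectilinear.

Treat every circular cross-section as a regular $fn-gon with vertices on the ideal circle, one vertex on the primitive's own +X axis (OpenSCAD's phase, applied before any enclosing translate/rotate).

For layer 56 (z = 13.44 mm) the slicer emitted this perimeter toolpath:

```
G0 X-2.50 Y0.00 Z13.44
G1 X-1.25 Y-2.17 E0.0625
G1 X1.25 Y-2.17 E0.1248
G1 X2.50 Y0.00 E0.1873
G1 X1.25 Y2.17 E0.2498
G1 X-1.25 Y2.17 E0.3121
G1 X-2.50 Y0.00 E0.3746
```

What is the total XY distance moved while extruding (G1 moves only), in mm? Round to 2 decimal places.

Sum the Euclidean lengths of each G1 segment: total = 15.02 mm.

15.02 mm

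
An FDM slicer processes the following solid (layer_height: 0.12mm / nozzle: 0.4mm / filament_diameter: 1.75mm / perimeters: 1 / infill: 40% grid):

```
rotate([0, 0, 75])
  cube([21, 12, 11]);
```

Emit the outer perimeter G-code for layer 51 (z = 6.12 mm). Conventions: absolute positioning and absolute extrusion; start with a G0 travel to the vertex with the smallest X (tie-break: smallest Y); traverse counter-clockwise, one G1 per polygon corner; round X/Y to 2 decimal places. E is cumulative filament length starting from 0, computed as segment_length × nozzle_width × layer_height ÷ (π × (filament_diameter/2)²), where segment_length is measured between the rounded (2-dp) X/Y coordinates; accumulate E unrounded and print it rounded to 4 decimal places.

G0 X-11.59 Y3.11 Z6.12
G1 X0.00 Y0.00 E0.2395
G1 X5.44 Y20.28 E0.6585
G1 X-6.16 Y23.39 E0.8982
G1 X-11.59 Y3.11 E1.3171

At z = 6.12 mm: the cube (footprint 21×12) is included at this height; (rotated 75° about Z; rotation is an isometry so areas/perimeters/island counts are preserved). The outline is a single polygon with 4 vertices. Extrusion per mm of travel: 0.4 × 0.12 / (π × 0.875²) = 0.019956. Accumulating E over each segment gives final E = 1.3171.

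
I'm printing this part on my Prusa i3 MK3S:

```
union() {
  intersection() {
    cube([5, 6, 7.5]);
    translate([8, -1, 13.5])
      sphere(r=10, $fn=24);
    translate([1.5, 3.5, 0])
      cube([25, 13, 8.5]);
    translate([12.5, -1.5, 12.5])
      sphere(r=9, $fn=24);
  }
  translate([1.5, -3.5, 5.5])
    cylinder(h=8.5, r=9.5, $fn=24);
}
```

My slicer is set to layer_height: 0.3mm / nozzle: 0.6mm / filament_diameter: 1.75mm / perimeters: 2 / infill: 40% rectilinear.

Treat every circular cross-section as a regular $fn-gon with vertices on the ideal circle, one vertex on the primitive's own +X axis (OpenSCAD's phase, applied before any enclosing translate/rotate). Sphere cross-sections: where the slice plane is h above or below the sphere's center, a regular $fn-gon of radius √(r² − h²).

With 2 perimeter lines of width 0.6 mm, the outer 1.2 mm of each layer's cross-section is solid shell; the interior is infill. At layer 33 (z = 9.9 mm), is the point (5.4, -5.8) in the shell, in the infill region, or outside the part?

infill

At z = 9.9 mm: the cube is absent (z outside [0, 7.5]); the sphere at (8, -1): section is a regular 24-gon, circumradius = √(r²−h²) = √(10²−3.6²) = 9.330; the cube at (1.5, 3.5) does not reach this height (z outside [0, 8.5]); the sphere at (12.5, -1.5): section is a regular 24-gon, circumradius = √(r²−h²) = √(9²−2.6²) = 8.616; Taking the intersection: at least one operand is absent at this height, so nothing remains; the cylinder at (1.5, -3.5): section is a regular 24-gon, circumradius r=9.5; Combining (union): only the r=9.5 cylinder at (1.5, -3.5) is present, so the union is just that shape — 1 connected region. Overall, the cross-section is a single solid region. The nearest boundary edge runs (8.22, -10.22)→(9.73, -8.25); distance from the point to it = 4.92 mm. The point is inside the cross-section and 4.92 mm from the nearest boundary — more than the 1.2 mm shell width (2 × 0.6), so it's in the infill interior.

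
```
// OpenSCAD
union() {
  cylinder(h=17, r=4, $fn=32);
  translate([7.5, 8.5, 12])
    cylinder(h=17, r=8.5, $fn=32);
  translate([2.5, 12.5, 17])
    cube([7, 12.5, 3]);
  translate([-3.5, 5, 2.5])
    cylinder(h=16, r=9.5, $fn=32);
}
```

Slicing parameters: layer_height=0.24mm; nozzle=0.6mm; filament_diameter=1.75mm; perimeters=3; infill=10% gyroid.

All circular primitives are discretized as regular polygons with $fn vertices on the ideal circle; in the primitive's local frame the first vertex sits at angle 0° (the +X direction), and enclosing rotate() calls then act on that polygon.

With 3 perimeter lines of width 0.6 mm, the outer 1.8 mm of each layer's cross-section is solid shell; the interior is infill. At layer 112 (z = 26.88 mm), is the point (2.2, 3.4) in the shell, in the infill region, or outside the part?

shell

At z = 26.88 mm: the cylinder is absent (z outside [0, 17]); the r=8.5 cylinder at (7.5, 8.5) contributes a regular 32-gon of circumradius 8.5; the cube at (2.5, 12.5) is absent (z outside [17, 20]); the cylinder at (-3.5, 5) does not reach this height (z outside [2.5, 18.5]); Taking the union: only the r=8.5 cylinder at (7.5, 8.5) is present, so the union is just that shape — 1 connected region. Overall, the cross-section is a single solid region. The nearest boundary edge runs (0.43, 3.78)→(1.49, 2.49); distance from the point to it = 1.13 mm. The point is inside the cross-section, 1.13 mm from the nearest boundary — within the 1.8 mm shell band (3 × 0.6).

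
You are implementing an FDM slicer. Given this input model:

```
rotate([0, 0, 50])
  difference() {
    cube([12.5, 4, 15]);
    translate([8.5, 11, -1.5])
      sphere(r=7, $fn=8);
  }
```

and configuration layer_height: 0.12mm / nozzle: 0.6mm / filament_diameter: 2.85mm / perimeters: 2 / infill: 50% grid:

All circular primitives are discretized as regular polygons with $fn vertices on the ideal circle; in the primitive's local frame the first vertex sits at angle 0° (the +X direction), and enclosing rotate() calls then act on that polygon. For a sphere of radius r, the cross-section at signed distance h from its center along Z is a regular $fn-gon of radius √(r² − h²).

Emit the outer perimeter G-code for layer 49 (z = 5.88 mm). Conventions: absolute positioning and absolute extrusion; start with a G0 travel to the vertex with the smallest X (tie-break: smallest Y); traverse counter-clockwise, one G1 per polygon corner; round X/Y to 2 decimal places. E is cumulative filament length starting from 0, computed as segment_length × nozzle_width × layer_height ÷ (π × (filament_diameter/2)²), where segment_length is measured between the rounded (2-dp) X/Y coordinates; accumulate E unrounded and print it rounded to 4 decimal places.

G0 X-3.06 Y2.57 Z5.88
G1 X0.00 Y0.00 E0.0451
G1 X8.03 Y9.58 E0.1862
G1 X4.97 Y12.15 E0.2313
G1 X-3.06 Y2.57 E0.3724

At z = 5.88 mm: the cube is present — its section is the full 12.5×4 rectangle; the sphere at (8.5, 11) is not intersected at this z (|z−center|=7.380 > r=7); After the difference (first − rest): none of the subtracted shapes is present at this height, so the 12.5×4 cube is unchanged — 1 connected region; (whole slice rotated 50° about Z — lengths, areas and connectivity unchanged). The outline is a single polygon with 4 vertices. Extrusion per mm of travel: 0.6 × 0.12 / (π × 1.425²) = 0.011286. Accumulating E over each segment gives final E = 0.3724.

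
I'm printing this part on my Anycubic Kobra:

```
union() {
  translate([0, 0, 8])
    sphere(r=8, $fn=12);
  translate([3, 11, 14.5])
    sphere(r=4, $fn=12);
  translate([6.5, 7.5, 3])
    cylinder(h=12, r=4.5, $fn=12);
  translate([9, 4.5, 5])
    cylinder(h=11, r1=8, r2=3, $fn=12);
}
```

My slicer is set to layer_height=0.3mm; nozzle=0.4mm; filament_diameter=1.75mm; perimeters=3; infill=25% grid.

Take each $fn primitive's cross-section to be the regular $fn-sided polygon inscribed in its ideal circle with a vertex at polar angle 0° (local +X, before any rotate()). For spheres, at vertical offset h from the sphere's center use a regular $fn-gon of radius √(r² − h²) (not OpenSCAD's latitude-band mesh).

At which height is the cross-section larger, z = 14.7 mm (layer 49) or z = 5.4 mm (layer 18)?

Layer 49 (z = 14.7): the sphere: section is a regular 12-gon, circumradius = √(r²−h²) = √(8²−6.7²) = 4.371 (area = (12/2)·4.371²·sin(360°/12) = 57.33 mm²); the r=4 sphere at (3, 11) slices to a regular 12-gon of circumradius 3.995 (√(r²−h²) with h=0.2 from center) (area = (12/2)·3.995²·sin(360°/12) = 47.88 mm²); the cylinder at (6.5, 7.5): section is a regular 12-gon, circumradius r=4.5 (area = (12/2)·4.500²·sin(360°/12) = 60.75 mm²); the cone at (9, 4.5) (r1=8→r2=3) has section circumradius 3.591 here — a regular 12-gon (area = (12/2)·3.591²·sin(360°/12) = 38.68 mm²); Combining (union): the regions partially overlap — summed areas 204.64 mm² minus the doubly-counted overlap 34.87 mm² gives 169.77 mm² — area = 169.77 mm². So its area = 169.77 mm². Layer 18 (z = 5.4): the sphere: section is a regular 12-gon, circumradius = √(r²−h²) = √(8²−2.6²) = 7.566 (area = (12/2)·7.566²·sin(360°/12) = 171.72 mm²); the sphere at (3, 11) is not intersected at this z (|z−center|=9.100 > r=4); the r=4.5 cylinder at (6.5, 7.5) gives a regular 12-gon of circumradius 4.5 (constant along its height) (area = (12/2)·4.500²·sin(360°/12) = 60.75 mm²); the cone at (9, 4.5) (r1=8→r2=3) has section circumradius 7.818 here — a regular 12-gon (area = (12/2)·7.818²·sin(360°/12) = 183.37 mm²); Merging all regions: the regions partially overlap — summed areas 415.84 mm² minus the doubly-counted overlap 96.15 mm² gives 319.69 mm² — area = 319.69 mm². So its area = 319.69 mm². Layer 18 is larger (319.69 vs 169.77 mm²).

layer 18 (z = 5.4 mm)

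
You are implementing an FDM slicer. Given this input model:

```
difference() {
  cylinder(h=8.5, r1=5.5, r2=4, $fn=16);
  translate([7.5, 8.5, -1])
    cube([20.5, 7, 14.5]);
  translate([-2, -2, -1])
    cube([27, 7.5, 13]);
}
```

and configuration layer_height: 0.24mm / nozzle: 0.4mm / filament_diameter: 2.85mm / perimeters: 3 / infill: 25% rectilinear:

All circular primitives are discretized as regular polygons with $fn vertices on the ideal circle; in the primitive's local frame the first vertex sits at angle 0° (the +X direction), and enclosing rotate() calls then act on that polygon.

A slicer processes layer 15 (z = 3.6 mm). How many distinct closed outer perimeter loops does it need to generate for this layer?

1

At z = 3.6 mm: the cone (r1=5.5→r2=4) has section circumradius 4.865 here — a regular 16-gon; the cube at (7.5, 8.5) is present — its section is the full 20.5×7 rectangle; the 27×7.5 cube at (-2, -2) contributes its full rectangle; Taking the first minus the rest: starting from the cone, the 20.5×7 cube at (7.5, 8.5) misses the remaining region (no effect); the 27×7.5 cube at (-2, -2) partially overlaps it — only the 40.77 mm² overlap (of its 202.50 mm²) is removed, clipping the outline — 1 connected region. The result has 1 disconnected region.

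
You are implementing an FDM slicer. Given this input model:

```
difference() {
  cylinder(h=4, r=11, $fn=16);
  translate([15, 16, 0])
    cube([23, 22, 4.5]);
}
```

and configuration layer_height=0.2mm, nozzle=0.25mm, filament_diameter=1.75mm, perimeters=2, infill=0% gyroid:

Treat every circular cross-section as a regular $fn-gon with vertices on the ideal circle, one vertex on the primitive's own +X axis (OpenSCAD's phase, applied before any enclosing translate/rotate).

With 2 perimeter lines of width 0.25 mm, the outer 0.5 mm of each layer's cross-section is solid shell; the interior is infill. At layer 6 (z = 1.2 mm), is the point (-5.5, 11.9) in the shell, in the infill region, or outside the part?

outside

At z = 1.2 mm: the r=11 cylinder gives a regular 16-gon of circumradius 11 (constant along its height); the 23×22 cube at (15, 16) contributes its full rectangle; Subtracting the remaining from the first: starting from the r=11 cylinder, the 23×22 cube at (15, 16) misses the remaining region (no effect) — 1 connected region. Overall, the cross-section is a single solid region. The nearest boundary edge runs (-7.78, 7.78)→(-4.21, 10.16); distance from the point to it = 2.16 mm. The point is not inside any of the regions above, so it lies outside the cross-section (2.16 mm from the nearest boundary).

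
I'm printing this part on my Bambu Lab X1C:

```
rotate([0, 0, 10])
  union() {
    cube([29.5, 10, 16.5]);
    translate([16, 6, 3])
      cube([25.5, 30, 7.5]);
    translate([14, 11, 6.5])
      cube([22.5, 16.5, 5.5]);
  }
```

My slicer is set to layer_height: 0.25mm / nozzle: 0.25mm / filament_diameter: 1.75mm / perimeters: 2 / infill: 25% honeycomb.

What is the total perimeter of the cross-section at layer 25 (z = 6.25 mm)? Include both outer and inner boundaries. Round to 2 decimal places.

At z = 6.25 mm: the cube (footprint 29.5×10) is included at this height (perimeter 79.00 mm); the 25.5×30 cube at (16, 6) contributes its full rectangle (perimeter 111.00 mm); the cube at (14, 11) is absent (z outside [6.5, 12]); Merging all regions: the regions partially overlap (shared area 54.00 mm²), so the edge portions inside another operand are dropped and the merged outline is re-measured after clipping — boundary = 155.00 mm; (whole slice rotated 10° about Z — lengths, areas and connectivity unchanged). Overall, the cross-section is a single solid region. Total boundary length (outer) = 155.00 mm.

155.00 mm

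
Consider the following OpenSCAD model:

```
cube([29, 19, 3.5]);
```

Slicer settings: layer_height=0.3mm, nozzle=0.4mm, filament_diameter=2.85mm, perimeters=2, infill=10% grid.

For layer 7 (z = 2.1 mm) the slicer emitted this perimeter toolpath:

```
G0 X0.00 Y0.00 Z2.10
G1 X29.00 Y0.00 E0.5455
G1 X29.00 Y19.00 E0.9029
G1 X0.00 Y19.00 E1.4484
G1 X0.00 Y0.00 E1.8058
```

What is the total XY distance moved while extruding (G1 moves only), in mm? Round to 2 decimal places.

96.00 mm

Sum the Euclidean lengths of each G1 segment: total = 96.00 mm.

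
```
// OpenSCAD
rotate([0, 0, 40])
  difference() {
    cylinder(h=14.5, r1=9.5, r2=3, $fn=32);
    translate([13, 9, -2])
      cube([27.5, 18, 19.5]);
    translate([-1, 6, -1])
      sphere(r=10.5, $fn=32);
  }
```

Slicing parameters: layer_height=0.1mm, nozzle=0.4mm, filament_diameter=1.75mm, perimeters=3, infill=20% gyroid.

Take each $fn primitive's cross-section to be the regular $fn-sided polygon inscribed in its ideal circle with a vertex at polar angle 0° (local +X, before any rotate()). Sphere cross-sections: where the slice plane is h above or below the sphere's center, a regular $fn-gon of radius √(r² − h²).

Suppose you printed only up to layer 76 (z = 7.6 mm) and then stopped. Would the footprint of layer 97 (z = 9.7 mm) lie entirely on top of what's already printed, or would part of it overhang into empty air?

part overhangs

Compare the two slices. At z = 7.6: the cone contributes a regular 32-gon of circumradius 6.093 (interpolated between r1=9.5 and r2=3 at t=0.524) (area = (32/2)·6.093²·sin(360°/32) = 115.89 mm²); the 27.5×18 cube at (13, 9) contributes its full rectangle (area 495.00 mm²); the r=10.5 sphere at (-1, 6) contributes a regular 32-gon of circumradius √(10.5²−8.6²) = 6.024 (area = (32/2)·6.024²·sin(360°/32) = 113.28 mm²); After the difference (first − rest): starting from the cone (115.89 mm²), the 27.5×18 cube at (13, 9) misses the remaining region (no effect); the r=10.5 sphere at (-1, 6) partially overlaps it — only the 44.35 mm² overlap (of its 113.28 mm²) is removed, clipping the outline — area = 71.54 mm²; (rotated 40° about Z; rotation is an isometry so areas/perimeters/island counts are preserved). At z = 9.7: the cone (r1=9.5→r2=3) has section circumradius 5.152 here — a regular 32-gon (area = (32/2)·5.152²·sin(360°/32) = 82.84 mm²); the cube at (13, 9) (footprint 27.5×18) is included at this height (area 495.00 mm²); the sphere at (-1, 6) does not reach this height (|z−center|=10.700 > r=10.5); Subtracting the remaining from the first: starting from the cone (82.84 mm²), the 27.5×18 cube at (13, 9) misses the remaining region (no effect) — area = 82.84 mm²; (rotated 40° about Z; rotation is an isometry so areas/perimeters/island counts are preserved). Checking containment: at z = 9.7 the cross-section extends beyond the z = 7.6 cross-section by about 33.04 mm².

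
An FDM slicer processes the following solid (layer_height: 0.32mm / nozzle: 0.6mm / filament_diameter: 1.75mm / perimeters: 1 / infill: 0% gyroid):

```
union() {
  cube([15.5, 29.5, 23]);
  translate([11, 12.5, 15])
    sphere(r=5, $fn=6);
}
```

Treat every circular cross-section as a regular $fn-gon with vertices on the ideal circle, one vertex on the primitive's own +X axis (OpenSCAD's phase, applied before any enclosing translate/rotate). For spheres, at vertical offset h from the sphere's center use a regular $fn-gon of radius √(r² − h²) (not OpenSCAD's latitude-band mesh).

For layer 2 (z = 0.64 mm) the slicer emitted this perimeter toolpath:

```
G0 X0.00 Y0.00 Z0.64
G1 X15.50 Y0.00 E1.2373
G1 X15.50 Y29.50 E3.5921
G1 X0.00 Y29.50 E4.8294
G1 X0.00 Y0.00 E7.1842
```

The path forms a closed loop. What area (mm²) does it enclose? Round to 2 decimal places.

457.25 mm²

Apply the shoelace formula to the sequence of (X, Y) vertices; enclosed area = 457.25 mm².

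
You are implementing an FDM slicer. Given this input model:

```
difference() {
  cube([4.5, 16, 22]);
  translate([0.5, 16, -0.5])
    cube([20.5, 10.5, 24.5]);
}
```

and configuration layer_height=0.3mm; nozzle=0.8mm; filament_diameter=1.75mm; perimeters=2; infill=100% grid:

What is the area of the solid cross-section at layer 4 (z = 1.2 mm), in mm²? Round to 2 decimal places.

At z = 1.2 mm: the cube (footprint 4.5×16) is included at this height (area 72.00 mm²); the cube at (0.5, 16) is present — its section is the full 20.5×10.5 rectangle (area 215.25 mm²); After the difference (first − rest): starting from the 4.5×16 cube (72.00 mm²), the 20.5×10.5 cube at (0.5, 16) misses the remaining region (no effect) — area = 72.00 mm². Overall, the cross-section is a single solid region. Net area = 72.00 mm².

72.00 mm²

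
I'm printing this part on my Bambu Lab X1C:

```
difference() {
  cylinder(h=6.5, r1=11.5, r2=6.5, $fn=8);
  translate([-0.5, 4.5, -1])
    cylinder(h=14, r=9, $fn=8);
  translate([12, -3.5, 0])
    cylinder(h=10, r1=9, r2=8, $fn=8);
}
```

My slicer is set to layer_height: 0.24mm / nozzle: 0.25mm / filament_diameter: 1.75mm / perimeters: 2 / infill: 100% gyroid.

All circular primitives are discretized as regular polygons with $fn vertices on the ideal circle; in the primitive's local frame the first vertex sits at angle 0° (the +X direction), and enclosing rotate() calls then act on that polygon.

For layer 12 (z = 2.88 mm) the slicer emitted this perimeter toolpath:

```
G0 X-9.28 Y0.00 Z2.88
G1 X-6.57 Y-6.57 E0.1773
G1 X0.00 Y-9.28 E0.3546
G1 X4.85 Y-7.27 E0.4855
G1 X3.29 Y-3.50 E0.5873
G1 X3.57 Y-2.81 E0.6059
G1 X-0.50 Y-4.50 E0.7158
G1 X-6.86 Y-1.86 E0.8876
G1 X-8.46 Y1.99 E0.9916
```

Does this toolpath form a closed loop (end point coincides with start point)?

Start point (G0): (-9.28, 0.00). End point (last G1): the path does not return to the start — open.

no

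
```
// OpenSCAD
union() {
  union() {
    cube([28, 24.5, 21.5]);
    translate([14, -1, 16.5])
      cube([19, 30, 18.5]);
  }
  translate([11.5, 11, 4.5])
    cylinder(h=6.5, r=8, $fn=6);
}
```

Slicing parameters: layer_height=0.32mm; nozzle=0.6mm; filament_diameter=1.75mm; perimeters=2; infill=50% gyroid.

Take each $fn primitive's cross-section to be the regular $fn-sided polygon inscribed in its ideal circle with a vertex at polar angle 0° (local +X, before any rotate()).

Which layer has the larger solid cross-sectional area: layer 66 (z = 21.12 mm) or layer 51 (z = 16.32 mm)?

Layer 66 (z = 21.12): the cube is present — its section is the full 28×24.5 rectangle (area 686.00 mm²); the 19×30 cube at (14, -1) contributes its full rectangle (area 570.00 mm²); Merging all regions: the regions partially overlap — summed areas 1256.00 mm² minus the doubly-counted overlap 343.00 mm² gives 913.00 mm² — area = 913.00 mm²; the cylinder at (11.5, 11) does not reach this height (z outside [4.5, 11]); Merging all regions: only that combined region is present, so the union is just that shape — area = 913.00 mm². So its area = 913.00 mm². Layer 51 (z = 16.32): the cube (footprint 28×24.5) is included at this height (area 686.00 mm²); the cube at (14, -1) is absent (z outside [16.5, 35]); Combining (union): only the 28×24.5 cube is present, so the union is just that shape — area = 686.00 mm²; the cylinder at (11.5, 11) is absent (z outside [4.5, 11]); Combining (union): only the result so far is present, so the union is just that shape — area = 686.00 mm². So its area = 686.00 mm². Layer 66 is larger (913.00 vs 686.00 mm²).

layer 66 (z = 21.12 mm)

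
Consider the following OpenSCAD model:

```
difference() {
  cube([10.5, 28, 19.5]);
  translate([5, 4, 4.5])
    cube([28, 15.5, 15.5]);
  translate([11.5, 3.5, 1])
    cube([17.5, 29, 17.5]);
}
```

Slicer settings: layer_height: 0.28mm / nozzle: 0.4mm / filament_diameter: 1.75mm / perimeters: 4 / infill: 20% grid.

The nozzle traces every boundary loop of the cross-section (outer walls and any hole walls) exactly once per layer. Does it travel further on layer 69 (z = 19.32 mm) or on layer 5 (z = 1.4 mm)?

layer 69 (z = 19.32 mm)

Layer 69 (z = 19.32): the cube (footprint 10.5×28) is included at this height (perimeter 77.00 mm); the cube at (5, 4) (footprint 28×15.5) is included at this height (perimeter 87.00 mm); the cube at (11.5, 3.5) does not reach this height (z outside [1, 18.5]); After the difference (first − rest): starting from the 10.5×28 cube, the 28×15.5 cube at (5, 4) partially overlaps it — only the 85.25 mm² overlap (of its 434.00 mm²) is removed, clipping the outline — boundary = 88.00 mm. So its perimeter = 88.00 mm. Layer 5 (z = 1.4): the 10.5×28 cube contributes its full rectangle (perimeter 77.00 mm); the cube at (5, 4) is not intersected at this z (z outside [4.5, 20]); the 17.5×29 cube at (11.5, 3.5) contributes its full rectangle (perimeter 93.00 mm); Subtracting the remaining from the first: starting from the 10.5×28 cube, the 17.5×29 cube at (11.5, 3.5) misses the remaining region (no effect) — boundary = 77.00 mm. So its perimeter = 77.00 mm. Layer 69 is larger (88.00 vs 77.00 mm).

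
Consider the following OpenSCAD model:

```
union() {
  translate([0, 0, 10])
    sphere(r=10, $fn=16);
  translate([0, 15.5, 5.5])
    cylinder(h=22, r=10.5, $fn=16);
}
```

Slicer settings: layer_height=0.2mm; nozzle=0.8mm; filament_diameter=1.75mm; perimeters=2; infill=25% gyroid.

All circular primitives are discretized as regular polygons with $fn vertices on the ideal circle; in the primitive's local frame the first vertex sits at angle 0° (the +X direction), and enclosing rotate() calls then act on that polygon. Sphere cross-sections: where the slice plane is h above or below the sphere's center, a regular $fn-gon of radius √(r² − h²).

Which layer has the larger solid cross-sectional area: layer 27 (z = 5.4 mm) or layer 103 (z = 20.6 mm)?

layer 103 (z = 20.6 mm)

Layer 27 (z = 5.4): the sphere: section is a regular 16-gon, circumradius = √(r²−h²) = √(10²−4.6²) = 8.879 (area = (16/2)·8.879²·sin(360°/16) = 241.37 mm²); the cylinder at (0, 15.5) is absent (z outside [5.5, 27.5]); Merging all regions: only the r=10 sphere is present, so the union is just that shape — area = 241.37 mm². So its area = 241.37 mm². Layer 103 (z = 20.6): the sphere is not intersected at this z (|z−center|=10.600 > r=10); the r=10.5 cylinder at (0, 15.5) contributes a regular 16-gon of circumradius 10.5 (area = (16/2)·10.500²·sin(360°/16) = 337.53 mm²); Merging all regions: only the r=10.5 cylinder at (0, 15.5) is present, so the union is just that shape — area = 337.53 mm². So its area = 337.53 mm². Layer 103 is larger (337.53 vs 241.37 mm²).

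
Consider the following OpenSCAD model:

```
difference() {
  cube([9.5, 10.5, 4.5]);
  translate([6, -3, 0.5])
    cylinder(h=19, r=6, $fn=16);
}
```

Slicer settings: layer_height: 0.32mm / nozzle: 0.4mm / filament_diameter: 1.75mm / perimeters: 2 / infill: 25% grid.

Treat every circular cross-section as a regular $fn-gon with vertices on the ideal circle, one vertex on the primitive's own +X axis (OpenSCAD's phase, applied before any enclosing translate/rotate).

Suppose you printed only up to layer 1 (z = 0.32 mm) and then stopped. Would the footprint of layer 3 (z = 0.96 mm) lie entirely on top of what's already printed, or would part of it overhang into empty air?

Compare the two slices. At z = 0.32: the cube is present — its section is the full 9.5×10.5 rectangle (area 99.75 mm²); the cylinder at (6, -3) is not intersected at this z (z outside [0.5, 19.5]); After the difference (first − rest): none of the subtracted shapes is present at this height, so the 9.5×10.5 cube is unchanged — area = 99.75 mm². At z = 0.96: the 9.5×10.5 cube contributes its full rectangle (area 99.75 mm²); the r=6 cylinder at (6, -3) contributes a regular 16-gon of circumradius 6 (area = (16/2)·6.000²·sin(360°/16) = 110.21 mm²); After the difference (first − rest): starting from the 9.5×10.5 cube (99.75 mm²), the r=6 cylinder at (6, -3) partially overlaps it — only the 19.51 mm² overlap (of its 110.21 mm²) is removed, clipping the outline — area = 80.24 mm². Checking containment: the cross-section at z = 0.96 is a subset of the cross-section at z = 0.32.

entirely on top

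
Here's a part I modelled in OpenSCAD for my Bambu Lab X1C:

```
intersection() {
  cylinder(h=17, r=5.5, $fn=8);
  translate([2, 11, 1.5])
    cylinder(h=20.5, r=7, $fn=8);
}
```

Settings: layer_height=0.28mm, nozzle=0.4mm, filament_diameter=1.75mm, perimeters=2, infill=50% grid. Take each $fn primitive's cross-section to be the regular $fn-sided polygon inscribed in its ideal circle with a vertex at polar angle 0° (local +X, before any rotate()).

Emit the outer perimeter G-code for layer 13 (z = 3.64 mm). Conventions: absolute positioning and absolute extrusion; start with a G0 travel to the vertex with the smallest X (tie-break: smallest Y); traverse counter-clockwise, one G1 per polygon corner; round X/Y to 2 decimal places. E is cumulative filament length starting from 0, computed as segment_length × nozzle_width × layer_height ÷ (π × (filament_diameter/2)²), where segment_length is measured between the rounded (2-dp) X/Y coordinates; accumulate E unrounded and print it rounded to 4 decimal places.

At z = 3.64 mm: the r=5.5 cylinder gives a regular 8-gon of circumradius 5.5 (constant along its height); the r=7 cylinder at (2, 11) contributes a regular 8-gon of circumradius 7; Keeping only the common overlap: the r=7 cylinder at (2, 11) partially overlaps the r=5.5 cylinder; clipping to the common part keeps 1.89 mm² — 1 connected region. The outline is a single polygon with 4 vertices. Extrusion per mm of travel: 0.4 × 0.28 / (π × 0.875²) = 0.046564. Accumulating E over each segment gives final E = 0.3649.

G0 X-0.81 Y5.16 Z3.64
G1 X2.00 Y4.00 E0.1416
G1 X2.81 Y4.34 E0.1825
G1 X0.00 Y5.50 E0.3240
G1 X-0.81 Y5.16 E0.3649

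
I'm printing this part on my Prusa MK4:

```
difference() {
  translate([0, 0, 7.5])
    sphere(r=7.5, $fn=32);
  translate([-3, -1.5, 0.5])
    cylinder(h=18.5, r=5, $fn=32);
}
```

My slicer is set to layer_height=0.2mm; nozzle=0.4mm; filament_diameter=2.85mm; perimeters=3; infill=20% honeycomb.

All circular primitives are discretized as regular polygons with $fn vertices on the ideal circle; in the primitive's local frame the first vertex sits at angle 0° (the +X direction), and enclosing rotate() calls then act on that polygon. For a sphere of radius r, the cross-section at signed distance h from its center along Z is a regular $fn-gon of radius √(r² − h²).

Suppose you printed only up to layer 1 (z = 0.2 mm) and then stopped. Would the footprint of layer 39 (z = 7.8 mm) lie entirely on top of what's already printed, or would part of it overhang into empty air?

part overhangs

Compare the two slices. At z = 0.2: the r=7.5 sphere contributes a regular 32-gon of circumradius √(7.5²−7.3²) = 1.720 (area = (32/2)·1.720²·sin(360°/32) = 9.24 mm²); the cylinder at (-3, -1.5) does not reach this height (z outside [0.5, 19]); After the difference (first − rest): none of the subtracted shapes is present at this height, so the r=7.5 sphere is unchanged — area = 9.24 mm². At z = 7.8: the sphere: section is a regular 32-gon, circumradius = √(r²−h²) = √(7.5²−0.3²) = 7.494 (area = (32/2)·7.494²·sin(360°/32) = 175.30 mm²); the r=5 cylinder at (-3, -1.5) contributes a regular 32-gon of circumradius 5 (area = (32/2)·5.000²·sin(360°/32) = 78.04 mm²); After the difference (first − rest): starting from the r=7.5 sphere (175.30 mm²), the r=5 cylinder at (-3, -1.5) partially overlaps it — only the 72.94 mm² overlap (of its 78.04 mm²) is removed, clipping the outline — area = 102.36 mm². Checking containment: at z = 7.8 the cross-section extends beyond the z = 0.2 cross-section by about 102.29 mm².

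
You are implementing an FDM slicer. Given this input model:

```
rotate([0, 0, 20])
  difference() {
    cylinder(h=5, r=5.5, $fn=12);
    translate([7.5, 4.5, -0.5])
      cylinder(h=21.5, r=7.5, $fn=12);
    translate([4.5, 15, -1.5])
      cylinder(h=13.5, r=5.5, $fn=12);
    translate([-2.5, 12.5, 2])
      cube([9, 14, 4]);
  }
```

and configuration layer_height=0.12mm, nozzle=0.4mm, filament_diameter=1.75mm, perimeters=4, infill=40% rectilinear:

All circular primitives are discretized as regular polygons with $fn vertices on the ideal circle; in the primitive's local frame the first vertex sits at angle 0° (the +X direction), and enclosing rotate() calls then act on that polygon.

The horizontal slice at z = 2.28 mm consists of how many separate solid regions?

1

At z = 2.28 mm: the r=5.5 cylinder gives a regular 12-gon of circumradius 5.5 (constant along its height); the cylinder at (7.5, 4.5): section is a regular 12-gon, circumradius r=7.5; the cylinder at (4.5, 15): section is a regular 12-gon, circumradius r=5.5; the 9×14 cube at (-2.5, 12.5) contributes its full rectangle; Subtracting the remaining from the first: starting from the r=5.5 cylinder, the r=7.5 cylinder at (7.5, 4.5) partially overlaps it — only the 24.78 mm² overlap (of its 168.75 mm²) is removed, clipping the outline; the r=5.5 cylinder at (4.5, 15) misses the remaining region (no effect); the 9×14 cube at (-2.5, 12.5) misses the remaining region (no effect) — 1 connected region; (rotated 20° about Z; rotation is an isometry so areas/perimeters/island counts are preserved). The result has 1 disconnected region.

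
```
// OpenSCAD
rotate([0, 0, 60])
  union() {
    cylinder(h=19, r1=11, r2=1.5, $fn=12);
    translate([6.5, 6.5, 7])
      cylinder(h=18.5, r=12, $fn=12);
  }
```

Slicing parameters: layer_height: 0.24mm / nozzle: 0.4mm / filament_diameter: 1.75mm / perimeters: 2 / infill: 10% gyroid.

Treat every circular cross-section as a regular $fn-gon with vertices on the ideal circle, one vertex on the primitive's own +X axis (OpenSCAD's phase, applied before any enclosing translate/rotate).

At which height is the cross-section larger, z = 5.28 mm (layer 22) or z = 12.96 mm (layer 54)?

Layer 22 (z = 5.28): the cone (r1=11→r2=1.5) has section circumradius 8.360 here — a regular 12-gon (area = (12/2)·8.360²·sin(360°/12) = 209.67 mm²); the cylinder at (6.5, 6.5) is absent (z outside [7, 25.5]); Taking the union: only the cone is present, so the union is just that shape — area = 209.67 mm²; (rotated 60° about Z; rotation is an isometry so areas/perimeters/island counts are preserved). So its area = 209.67 mm². Layer 54 (z = 12.96): the cone contributes a regular 12-gon of circumradius 4.520 (interpolated between r1=11 and r2=1.5 at t=0.682) (area = (12/2)·4.520²·sin(360°/12) = 61.29 mm²); the r=12 cylinder at (6.5, 6.5) gives a regular 12-gon of circumradius 12 (constant along its height) (area = (12/2)·12.000²·sin(360°/12) = 432.00 mm²); Taking the union: the regions partially overlap — summed areas 493.29 mm² minus the doubly-counted overlap 50.46 mm² gives 442.83 mm² — area = 442.83 mm²; (rotated 60° about Z; rotation is an isometry so areas/perimeters/island counts are preserved). So its area = 442.83 mm². Layer 54 is larger (442.83 vs 209.67 mm²).

layer 54 (z = 12.96 mm)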